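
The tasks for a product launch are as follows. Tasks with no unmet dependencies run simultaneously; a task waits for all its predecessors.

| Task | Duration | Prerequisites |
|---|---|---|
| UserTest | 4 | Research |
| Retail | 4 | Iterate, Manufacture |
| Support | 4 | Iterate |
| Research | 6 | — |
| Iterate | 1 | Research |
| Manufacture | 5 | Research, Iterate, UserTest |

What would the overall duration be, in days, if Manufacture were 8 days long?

22

The binding path is Research→UserTest→Manufacture→Retail = 6+4+5+4 = 19; finish at 19 days.
Manufacture is on the critical path; changing it to 8 makes that path 22 days.
That remains the longest chain; total 22 days.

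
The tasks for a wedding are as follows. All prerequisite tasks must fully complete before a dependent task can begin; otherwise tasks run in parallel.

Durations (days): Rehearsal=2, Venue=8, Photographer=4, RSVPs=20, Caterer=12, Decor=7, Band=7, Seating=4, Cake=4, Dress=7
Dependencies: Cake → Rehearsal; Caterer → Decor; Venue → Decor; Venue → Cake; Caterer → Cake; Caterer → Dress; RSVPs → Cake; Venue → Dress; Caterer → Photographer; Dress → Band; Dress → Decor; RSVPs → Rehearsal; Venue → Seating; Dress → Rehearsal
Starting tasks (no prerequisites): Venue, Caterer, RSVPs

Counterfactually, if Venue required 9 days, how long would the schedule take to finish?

Critical path before the change: Caterer→Dress→Band = 12+7+7 = 26 giving 26 days.
Venue has 4 days of float (longest path through it is 22).
The critical path is still Caterer→Dress→Band; finish is now 26 days.

26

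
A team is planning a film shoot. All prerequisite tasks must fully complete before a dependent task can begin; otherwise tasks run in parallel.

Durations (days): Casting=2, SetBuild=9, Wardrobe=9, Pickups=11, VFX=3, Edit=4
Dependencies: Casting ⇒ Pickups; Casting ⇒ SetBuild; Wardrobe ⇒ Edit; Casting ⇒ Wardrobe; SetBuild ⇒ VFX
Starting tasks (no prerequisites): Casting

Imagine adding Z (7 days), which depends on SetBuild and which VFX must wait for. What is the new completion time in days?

21

Originally the plan takes 15 days.
With Z inserted, VFX now waits for max(SetBuild, Z).
New critical path: Casting→SetBuild→Z→VFX = 2+9+7+3 = 21 ⇒ 21 days.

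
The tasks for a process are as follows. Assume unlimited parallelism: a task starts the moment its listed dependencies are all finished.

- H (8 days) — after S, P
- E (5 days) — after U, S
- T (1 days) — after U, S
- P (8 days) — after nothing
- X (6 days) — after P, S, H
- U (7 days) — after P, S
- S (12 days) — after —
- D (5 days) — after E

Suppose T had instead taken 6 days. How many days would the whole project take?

29

Baseline: S→U→E→D = 12+7+5+5 = 29 → 29 days.
The longest path through T is only 20 days, so T has float 9.
The critical path is still S→U→E→D; finish is now 29 days.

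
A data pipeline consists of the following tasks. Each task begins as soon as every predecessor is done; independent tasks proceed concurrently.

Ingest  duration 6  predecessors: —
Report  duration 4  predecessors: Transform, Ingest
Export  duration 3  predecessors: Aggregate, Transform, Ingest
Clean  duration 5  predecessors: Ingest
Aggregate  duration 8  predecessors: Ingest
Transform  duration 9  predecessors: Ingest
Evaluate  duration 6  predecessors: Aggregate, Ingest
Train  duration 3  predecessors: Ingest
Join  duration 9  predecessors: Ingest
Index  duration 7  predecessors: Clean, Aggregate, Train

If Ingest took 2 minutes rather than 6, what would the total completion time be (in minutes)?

17

Actual critical path: Ingest→Aggregate→Index = 6+8+7 = 21 ⇒ 21 minutes.
Since Ingest is critical, the -4 change carries straight to that chain (now 17 minutes).
No other chain overtakes it, so the finish is 17 minutes.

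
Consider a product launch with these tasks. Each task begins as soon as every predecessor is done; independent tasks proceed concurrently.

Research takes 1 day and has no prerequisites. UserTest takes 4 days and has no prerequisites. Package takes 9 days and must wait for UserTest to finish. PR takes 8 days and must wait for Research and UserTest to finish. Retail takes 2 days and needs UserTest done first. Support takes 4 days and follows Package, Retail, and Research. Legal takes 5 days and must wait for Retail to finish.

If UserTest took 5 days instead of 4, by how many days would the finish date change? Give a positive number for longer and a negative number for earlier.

The binding path is UserTest→Package→Support = 4+9+4 = 17; finish at 17 days.
UserTest lies on that path, so at 5 days the path becomes 18 days.
No other chain overtakes it, so the finish is 18 days.
Change in finish: 18 − 17 = +1 days.

1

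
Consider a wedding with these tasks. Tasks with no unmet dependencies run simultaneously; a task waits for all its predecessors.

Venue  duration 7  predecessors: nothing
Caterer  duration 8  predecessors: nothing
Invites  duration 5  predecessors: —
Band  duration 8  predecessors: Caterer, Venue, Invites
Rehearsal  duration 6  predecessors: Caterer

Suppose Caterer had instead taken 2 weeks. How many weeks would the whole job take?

Baseline: Caterer→Band = 8+8 = 16 → 16 weeks.
Since Caterer is critical, the -6 change carries straight to that chain (now 10 weeks).
The binding chain switches to Venue→Band = 7+8 = 15; finish 15 weeks.

15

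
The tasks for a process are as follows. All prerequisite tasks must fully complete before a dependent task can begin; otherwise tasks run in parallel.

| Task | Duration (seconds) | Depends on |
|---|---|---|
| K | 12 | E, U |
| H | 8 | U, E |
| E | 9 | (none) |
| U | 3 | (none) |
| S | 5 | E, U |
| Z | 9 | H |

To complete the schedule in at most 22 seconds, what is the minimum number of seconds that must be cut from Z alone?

4

Current finish: 26 seconds; target: 22.
Z is on every critical path, so each second cut from Z cuts the finish by one (this holds down to a finish of 21).
Need 26 − 22 = 4 seconds off Z → Z becomes 5 seconds, finish becomes 22.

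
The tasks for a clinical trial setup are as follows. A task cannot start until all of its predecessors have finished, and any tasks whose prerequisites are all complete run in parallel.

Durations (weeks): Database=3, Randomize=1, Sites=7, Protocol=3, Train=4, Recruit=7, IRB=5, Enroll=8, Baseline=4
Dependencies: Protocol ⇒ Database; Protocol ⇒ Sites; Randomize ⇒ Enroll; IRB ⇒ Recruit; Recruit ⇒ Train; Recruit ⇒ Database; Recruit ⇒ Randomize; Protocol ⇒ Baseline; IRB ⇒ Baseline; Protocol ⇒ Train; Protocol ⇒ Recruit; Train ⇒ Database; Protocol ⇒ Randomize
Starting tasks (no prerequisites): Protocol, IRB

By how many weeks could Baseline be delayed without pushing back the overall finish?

The longest chain is IRB→Recruit→Randomize→Enroll = 5+7+1+8 = 21; overall finish 21 weeks.
Longest path through Baseline: 9 weeks (earliest finish 9, latest finish 21).
Float = 21 − 9 = 12.

12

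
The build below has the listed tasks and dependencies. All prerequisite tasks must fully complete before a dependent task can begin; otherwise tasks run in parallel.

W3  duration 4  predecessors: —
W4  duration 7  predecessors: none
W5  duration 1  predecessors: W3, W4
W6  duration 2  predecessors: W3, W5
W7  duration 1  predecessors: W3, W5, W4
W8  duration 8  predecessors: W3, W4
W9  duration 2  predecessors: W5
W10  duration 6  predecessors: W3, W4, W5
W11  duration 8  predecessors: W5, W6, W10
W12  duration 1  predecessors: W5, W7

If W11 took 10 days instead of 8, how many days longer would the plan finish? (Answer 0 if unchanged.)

2

The binding path is W4→W5→W10→W11 = 7+1+6+8 = 22; finish at 22 days.
W11 is on the critical path; changing it to 10 makes that path 24 days.
That remains the longest chain; total 24 days.
Change in finish: 24 − 22 = +2 days.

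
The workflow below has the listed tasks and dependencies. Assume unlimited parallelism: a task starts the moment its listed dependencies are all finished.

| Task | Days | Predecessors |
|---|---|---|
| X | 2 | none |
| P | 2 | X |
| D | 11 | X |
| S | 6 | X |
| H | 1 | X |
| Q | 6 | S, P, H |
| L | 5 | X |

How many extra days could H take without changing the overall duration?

Critical path: X→S→Q = 2+6+6 = 14, so the finish is 14 days.
H finishes as early as 3 and must finish by 8.
Slack of H = 7 − 2 = 5 days.

5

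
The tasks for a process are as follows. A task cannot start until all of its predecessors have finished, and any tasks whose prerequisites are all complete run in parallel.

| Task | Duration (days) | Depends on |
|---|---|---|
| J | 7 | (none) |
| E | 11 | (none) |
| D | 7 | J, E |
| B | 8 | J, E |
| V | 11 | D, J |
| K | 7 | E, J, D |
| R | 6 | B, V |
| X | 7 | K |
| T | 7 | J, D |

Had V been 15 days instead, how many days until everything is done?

39

Critical path before the change: E→D→V→R = 11+7+11+6 = 35 giving 35 days.
V is on the critical path; changing it to 15 makes that path 39 days.
That remains the longest chain; total 39 days.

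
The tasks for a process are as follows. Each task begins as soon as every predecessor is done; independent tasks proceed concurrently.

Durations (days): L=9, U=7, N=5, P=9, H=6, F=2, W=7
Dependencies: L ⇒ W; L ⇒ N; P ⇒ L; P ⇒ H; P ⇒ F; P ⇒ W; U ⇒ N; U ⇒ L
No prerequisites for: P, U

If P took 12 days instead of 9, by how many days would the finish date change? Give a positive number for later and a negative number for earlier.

3

Actual critical path: P→L→W = 9+9+7 = 25 ⇒ 25 days.
Since P is critical, the +3 change carries straight to that chain (now 28 days).
No other chain overtakes it, so the finish is 28 days.
Change in finish: 28 − 25 = +3 days.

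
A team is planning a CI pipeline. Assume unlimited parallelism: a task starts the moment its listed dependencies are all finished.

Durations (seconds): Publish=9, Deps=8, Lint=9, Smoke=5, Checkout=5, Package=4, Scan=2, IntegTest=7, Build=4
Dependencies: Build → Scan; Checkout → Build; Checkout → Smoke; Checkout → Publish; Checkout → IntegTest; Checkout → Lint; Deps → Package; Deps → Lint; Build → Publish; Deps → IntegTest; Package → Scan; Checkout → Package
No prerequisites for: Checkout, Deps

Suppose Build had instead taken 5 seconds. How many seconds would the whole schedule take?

19

The binding path is Checkout→Build→Publish = 5+4+9 = 18; finish at 18 seconds.
Build is on the critical path; changing it to 5 makes that path 19 seconds.
The critical path is still Checkout→Build→Publish; finish is now 19 seconds.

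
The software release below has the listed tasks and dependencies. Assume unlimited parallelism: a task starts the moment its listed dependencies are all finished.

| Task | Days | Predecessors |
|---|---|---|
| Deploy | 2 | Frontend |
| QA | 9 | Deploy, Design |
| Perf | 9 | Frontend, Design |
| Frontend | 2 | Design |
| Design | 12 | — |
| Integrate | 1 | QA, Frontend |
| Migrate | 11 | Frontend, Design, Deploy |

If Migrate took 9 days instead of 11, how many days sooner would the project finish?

1

The binding path is Design→Frontend→Deploy→Migrate = 12+2+2+11 = 27; finish at 27 days.
Migrate is on the critical path; changing it to 9 makes that path 25 days.
New critical path: Design→Frontend→Deploy→QA→Integrate = 12+2+2+9+1 = 26 ⇒ 26 days.
Change in finish: 26 − 27 = -1 days.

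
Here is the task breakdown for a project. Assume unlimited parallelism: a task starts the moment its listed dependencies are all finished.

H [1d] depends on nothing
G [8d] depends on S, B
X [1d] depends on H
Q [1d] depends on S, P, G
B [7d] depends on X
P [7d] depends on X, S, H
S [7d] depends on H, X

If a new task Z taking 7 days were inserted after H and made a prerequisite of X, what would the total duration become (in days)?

Originally the schedule takes 18 days.
With Z inserted, X now waits for max(H, Z).
New critical path: H→Z→X→S→G→Q = 1+7+1+7+8+1 = 25 ⇒ 25 days.

25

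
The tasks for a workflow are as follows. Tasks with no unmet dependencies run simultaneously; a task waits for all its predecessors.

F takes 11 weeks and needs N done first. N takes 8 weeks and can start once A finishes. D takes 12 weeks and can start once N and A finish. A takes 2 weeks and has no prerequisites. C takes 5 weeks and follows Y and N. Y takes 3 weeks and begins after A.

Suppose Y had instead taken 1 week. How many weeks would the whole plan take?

22

As given, the longest chain is A→N→D = 2+8+12 = 22, so the finish is 22 weeks.
The longest path through Y is only 10 weeks, so Y has float 12.
No other chain overtakes it, so the finish is 22 weeks.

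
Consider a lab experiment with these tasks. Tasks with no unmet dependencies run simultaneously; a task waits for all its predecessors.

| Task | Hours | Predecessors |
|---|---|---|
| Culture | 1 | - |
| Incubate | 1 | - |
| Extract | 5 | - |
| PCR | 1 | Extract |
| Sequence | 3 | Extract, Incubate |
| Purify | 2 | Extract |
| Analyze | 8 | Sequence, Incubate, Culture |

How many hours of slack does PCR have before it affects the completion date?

10

Critical path: Extract→Sequence→Analyze = 5+3+8 = 16, so the finish is 16 hours.
Longest path through PCR: 6 hours (earliest finish 6, latest finish 16).
Slack of PCR = 15 − 5 = 10 hours.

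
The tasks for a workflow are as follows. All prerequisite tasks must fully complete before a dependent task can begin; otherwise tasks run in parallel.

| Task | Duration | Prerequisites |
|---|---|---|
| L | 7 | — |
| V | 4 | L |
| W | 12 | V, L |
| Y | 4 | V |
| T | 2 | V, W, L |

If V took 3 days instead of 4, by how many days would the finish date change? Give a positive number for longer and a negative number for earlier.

-1

As given, the longest chain is L→V→W→T = 7+4+12+2 = 25, so the finish is 25 days.
V is on the critical path; changing it to 3 makes that path 24 days.
No other chain overtakes it, so the finish is 24 days.
Change in finish: 24 − 25 = -1 days.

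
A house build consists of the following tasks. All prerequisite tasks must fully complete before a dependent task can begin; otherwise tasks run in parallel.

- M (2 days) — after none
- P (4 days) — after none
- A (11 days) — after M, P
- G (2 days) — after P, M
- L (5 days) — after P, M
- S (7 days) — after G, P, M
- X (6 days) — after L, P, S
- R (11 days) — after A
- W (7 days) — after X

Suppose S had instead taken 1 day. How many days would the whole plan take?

26

Actual critical path: P→G→S→X→W = 4+2+7+6+7 = 26 ⇒ 26 days.
S lies on that path, so at 1 day the path becomes 20 days.
New critical path: P→A→R = 4+11+11 = 26 ⇒ 26 days.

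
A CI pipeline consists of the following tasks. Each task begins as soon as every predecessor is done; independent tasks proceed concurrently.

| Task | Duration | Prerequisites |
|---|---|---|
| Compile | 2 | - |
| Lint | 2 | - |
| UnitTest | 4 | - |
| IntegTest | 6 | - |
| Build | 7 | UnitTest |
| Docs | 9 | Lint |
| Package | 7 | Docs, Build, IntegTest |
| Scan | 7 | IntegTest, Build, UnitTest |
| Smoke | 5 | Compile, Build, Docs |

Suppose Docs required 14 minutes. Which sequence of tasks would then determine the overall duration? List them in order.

Lint, Docs, Package

Critical path before the change: Lint→Docs→Package = 2+9+7 = 18 giving 18 minutes.
Docs lies on that path, so at 14 minutes the path becomes 23 minutes.
The critical path is still Lint→Docs→Package; finish is now 23 minutes.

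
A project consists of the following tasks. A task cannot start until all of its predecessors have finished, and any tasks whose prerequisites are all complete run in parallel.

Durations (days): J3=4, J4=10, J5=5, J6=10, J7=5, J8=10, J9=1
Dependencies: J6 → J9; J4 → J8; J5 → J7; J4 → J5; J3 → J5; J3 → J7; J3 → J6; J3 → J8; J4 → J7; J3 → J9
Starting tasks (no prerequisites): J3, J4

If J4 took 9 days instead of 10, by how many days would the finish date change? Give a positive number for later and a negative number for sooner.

-1

The binding path is J4→J5→J7 = 10+5+5 = 20; finish at 20 days.
J4 is on the critical path; changing it to 9 makes that path 19 days.
The critical path is still J4→J5→J7; finish is now 19 days.
Change in finish: 19 − 20 = -1 days.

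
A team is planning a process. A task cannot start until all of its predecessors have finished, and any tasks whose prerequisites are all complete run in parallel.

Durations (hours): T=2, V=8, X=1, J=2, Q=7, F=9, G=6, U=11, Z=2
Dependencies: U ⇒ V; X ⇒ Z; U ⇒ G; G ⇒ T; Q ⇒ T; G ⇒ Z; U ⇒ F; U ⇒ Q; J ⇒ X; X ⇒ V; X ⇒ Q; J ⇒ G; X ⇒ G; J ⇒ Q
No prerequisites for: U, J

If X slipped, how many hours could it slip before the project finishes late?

Critical path: U→Q→T = 11+7+2 = 20, so the finish is 20 hours.
The longest chain containing X totals 12 hours.
Slack of X = 10 − 2 = 8 hours.

8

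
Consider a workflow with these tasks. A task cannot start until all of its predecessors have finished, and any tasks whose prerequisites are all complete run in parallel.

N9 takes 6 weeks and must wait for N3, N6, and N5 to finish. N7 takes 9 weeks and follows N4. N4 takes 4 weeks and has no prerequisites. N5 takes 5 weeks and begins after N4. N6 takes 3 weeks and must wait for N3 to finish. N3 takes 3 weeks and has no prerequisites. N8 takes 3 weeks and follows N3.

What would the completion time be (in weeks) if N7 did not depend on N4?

Original critical path: N4→N5→N9 = 4+5+6 = 15 ⇒ 15 weeks.
Without N4→N7, N7's earliest start moves from 4 to 0.
After: N4→N5→N9 = 4+5+6 = 15 → 15 weeks.

15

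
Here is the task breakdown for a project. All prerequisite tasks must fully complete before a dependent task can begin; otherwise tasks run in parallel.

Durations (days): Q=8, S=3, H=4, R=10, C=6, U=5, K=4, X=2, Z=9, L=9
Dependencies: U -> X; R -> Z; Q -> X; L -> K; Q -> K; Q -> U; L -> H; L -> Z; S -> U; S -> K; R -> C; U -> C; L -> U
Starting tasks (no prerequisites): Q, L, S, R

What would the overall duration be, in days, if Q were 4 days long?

The binding path is L→U→C = 9+5+6 = 20; finish at 20 days.
Q has 1 day of float (longest path through it is 19).
No other chain overtakes it, so the finish is 20 days.

20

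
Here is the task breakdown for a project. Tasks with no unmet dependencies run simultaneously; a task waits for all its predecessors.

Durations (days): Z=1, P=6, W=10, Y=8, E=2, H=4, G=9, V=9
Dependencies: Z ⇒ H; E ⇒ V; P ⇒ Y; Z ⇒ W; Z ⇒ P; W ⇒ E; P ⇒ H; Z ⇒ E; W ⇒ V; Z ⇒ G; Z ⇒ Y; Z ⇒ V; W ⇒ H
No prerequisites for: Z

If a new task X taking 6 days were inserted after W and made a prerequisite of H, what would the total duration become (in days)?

22

Originally the project takes 22 days.
With X inserted, H now waits for max(P, Z, W, X).
New critical path: Z→W→E→V = 1+10+2+9 = 22 ⇒ 22 days.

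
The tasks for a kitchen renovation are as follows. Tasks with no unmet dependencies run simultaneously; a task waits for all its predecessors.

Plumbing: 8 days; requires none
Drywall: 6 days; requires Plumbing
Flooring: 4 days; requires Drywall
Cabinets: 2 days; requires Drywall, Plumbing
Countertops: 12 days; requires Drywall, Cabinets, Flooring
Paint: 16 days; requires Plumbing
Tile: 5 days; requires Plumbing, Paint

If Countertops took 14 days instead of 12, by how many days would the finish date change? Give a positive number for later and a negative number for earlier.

2

Critical path before the change: Plumbing→Drywall→Flooring→Countertops = 8+6+4+12 = 30 giving 30 days.
Since Countertops is critical, the +2 change carries straight to that chain (now 32 days).
The critical path is still Plumbing→Drywall→Flooring→Countertops; finish is now 32 days.
Change in finish: 32 − 30 = +2 days.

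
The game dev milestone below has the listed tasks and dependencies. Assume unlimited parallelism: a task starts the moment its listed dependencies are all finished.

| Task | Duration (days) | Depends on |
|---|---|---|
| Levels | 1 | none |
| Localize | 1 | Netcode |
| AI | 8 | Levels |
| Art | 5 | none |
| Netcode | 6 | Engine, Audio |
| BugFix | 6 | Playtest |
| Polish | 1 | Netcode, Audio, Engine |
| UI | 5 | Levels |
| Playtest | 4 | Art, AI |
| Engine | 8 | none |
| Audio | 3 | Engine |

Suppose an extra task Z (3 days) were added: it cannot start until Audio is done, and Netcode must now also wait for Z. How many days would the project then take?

Originally the project takes 19 days.
With Z inserted, Netcode now waits for max(Engine, Audio, Z).
New critical path: Engine→Audio→Z→Netcode→Polish = 8+3+3+6+1 = 21 ⇒ 21 days.

21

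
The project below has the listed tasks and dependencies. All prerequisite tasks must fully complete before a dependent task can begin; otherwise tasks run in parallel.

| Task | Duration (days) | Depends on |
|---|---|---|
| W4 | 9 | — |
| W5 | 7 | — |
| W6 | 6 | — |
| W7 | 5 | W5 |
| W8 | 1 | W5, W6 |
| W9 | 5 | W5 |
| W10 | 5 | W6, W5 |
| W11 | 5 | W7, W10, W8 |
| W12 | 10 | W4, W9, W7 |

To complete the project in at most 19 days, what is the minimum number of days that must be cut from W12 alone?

3

Current finish: 22 days; target: 19.
W12 is on every critical path, so each day cut from W12 cuts the finish by one (this holds down to a finish of 17).
Need 22 − 19 = 3 days off W12 → W12 becomes 7 days, finish becomes 19.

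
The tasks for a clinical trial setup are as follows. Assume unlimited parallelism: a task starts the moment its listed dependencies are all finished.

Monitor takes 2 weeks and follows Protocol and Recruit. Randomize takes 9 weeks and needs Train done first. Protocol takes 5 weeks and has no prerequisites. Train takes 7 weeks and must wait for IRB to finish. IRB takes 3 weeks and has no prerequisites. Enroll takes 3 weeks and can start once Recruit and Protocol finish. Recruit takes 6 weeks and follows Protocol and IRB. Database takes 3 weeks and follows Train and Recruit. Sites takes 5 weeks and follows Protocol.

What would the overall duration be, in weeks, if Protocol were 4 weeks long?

19

As given, the longest chain is IRB→Train→Randomize = 3+7+9 = 19, so the finish is 19 weeks.
Protocol is off the critical path — its longest chain is 14 weeks, giving 5 of slack.
The critical path is still IRB→Train→Randomize; finish is now 19 weeks.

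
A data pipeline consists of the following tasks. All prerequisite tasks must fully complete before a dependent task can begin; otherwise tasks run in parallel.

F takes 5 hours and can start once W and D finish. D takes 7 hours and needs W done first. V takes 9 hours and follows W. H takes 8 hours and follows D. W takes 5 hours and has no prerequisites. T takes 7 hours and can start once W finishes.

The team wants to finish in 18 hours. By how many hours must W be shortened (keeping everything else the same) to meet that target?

Current finish: 20 hours; target: 18.
W is on every critical path, so each hour cut from W cuts the finish by one (this holds down to a finish of 16).
Need 20 − 18 = 2 hours off W → W becomes 3 hours, finish becomes 18.

2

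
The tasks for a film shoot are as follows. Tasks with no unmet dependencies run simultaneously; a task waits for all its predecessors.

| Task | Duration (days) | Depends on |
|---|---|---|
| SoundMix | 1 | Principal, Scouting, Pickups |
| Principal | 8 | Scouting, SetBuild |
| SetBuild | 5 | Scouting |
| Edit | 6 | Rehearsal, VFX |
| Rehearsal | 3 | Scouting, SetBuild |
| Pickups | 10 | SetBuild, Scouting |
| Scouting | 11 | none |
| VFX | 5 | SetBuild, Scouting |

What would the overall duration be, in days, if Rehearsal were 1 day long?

27

Critical path before the change: Scouting→SetBuild→Pickups→SoundMix = 11+5+10+1 = 27 giving 27 days.
Rehearsal has 2 days of float (longest path through it is 25).
The critical path is still Scouting→SetBuild→Pickups→SoundMix; finish is now 27 days.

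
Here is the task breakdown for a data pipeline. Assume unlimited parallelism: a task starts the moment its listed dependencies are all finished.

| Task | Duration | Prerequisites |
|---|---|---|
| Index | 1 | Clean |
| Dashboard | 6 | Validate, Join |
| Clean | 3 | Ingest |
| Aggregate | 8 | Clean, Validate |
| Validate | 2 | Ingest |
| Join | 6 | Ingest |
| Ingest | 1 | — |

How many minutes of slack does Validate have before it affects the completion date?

2

Critical path: Ingest→Join→Dashboard = 1+6+6 = 13, so the finish is 13 minutes.
Longest path through Validate: 11 minutes (earliest finish 3, latest finish 5).
Float = 13 − 11 = 2.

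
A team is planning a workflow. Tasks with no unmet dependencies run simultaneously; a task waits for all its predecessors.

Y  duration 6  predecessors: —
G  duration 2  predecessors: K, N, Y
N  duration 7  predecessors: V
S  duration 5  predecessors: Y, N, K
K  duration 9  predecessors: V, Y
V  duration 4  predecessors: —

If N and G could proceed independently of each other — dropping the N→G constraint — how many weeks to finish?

With the dependency in place, Y→K→S = 6+9+5 = 20 sets the finish at 20 weeks.
Dropping N→G doesn't change G's earliest start (15); another predecessor still binds.
The longest chain is now Y→K→S = 6+9+5 = 20, so the schedule takes 20 weeks.

20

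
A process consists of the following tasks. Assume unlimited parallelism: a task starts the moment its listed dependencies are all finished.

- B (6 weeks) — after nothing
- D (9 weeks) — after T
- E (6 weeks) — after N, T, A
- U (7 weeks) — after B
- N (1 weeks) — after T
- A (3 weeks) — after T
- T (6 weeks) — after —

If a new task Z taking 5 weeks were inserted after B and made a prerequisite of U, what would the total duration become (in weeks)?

Originally the plan takes 15 weeks.
With Z inserted, U now waits for max(B, Z).
New critical path: B→Z→U = 6+5+7 = 18 ⇒ 18 weeks.

18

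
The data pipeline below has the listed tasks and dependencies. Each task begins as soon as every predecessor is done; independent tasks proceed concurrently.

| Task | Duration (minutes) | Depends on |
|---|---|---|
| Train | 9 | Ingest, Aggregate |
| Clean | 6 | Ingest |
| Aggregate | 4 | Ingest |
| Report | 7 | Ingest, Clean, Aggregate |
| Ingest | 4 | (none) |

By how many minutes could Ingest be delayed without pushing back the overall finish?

Ingest→Clean→Report = 4+6+7 = 17 sets the makespan at 17 minutes.
Longest path through Ingest: 17 minutes (earliest finish 4, latest finish 4).
Float = 17 − 17 = 0.

0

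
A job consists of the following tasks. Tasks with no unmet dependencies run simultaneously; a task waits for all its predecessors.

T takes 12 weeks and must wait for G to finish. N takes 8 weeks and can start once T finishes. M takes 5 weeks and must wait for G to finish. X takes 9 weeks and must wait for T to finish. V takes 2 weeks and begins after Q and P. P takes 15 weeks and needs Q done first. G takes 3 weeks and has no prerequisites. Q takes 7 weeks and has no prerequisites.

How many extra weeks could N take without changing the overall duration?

Critical path: G→T→X = 3+12+9 = 24, so the finish is 24 weeks.
N finishes as early as 23 and must finish by 24.
Float = 24 − 23 = 1.

1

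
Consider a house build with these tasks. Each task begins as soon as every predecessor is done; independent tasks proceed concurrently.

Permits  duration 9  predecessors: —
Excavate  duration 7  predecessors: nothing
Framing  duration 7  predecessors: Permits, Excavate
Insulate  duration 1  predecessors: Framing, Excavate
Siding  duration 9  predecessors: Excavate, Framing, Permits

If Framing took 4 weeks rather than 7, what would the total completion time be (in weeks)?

22

Baseline: Permits→Framing→Siding = 9+7+9 = 25 → 25 weeks.
Since Framing is critical, the -3 change carries straight to that chain (now 22 weeks).
That remains the longest chain; total 22 weeks.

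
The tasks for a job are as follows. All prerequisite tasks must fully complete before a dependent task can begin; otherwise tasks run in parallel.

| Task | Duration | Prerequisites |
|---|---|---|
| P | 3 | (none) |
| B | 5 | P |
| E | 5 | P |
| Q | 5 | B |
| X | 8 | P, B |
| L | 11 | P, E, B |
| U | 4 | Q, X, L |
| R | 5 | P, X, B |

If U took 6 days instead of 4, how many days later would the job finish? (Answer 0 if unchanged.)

2

The binding path is P→B→L→U = 3+5+11+4 = 23; finish at 23 days.
U lies on that path, so at 6 days the path becomes 25 days.
The critical path is still P→B→L→U; finish is now 25 days.
Change in finish: 25 − 23 = +2 days.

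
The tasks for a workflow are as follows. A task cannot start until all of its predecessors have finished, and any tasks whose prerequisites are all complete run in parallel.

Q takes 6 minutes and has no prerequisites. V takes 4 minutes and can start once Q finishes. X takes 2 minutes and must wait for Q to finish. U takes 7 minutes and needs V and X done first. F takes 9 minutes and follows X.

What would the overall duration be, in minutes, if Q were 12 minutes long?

23

Critical path before the change: Q→V→U = 6+4+7 = 17 giving 17 minutes.
Q is on the critical path; changing it to 12 makes that path 23 minutes.
No other chain overtakes it, so the finish is 23 minutes.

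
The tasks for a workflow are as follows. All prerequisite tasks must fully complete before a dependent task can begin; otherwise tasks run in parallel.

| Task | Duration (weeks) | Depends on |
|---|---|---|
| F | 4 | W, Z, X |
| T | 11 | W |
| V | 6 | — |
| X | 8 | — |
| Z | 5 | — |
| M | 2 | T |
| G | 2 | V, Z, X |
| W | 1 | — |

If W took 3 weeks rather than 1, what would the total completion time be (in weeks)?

16

The binding path is W→T→M = 1+11+2 = 14; finish at 14 weeks.
W is on the critical path; changing it to 3 makes that path 16 weeks.
The critical path is still W→T→M; finish is now 16 weeks.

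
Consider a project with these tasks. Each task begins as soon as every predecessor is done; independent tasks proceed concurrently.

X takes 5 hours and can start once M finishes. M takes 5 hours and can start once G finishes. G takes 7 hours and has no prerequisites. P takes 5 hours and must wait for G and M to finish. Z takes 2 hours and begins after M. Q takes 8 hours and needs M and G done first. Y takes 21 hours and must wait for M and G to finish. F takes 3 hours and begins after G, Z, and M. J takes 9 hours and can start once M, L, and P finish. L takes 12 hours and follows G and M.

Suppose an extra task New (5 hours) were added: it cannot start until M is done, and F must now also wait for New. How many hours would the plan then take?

33

Originally the plan takes 33 hours.
With New inserted, F now waits for max(G, Z, M, New).
New critical path: G→M→L→J = 7+5+12+9 = 33 ⇒ 33 hours.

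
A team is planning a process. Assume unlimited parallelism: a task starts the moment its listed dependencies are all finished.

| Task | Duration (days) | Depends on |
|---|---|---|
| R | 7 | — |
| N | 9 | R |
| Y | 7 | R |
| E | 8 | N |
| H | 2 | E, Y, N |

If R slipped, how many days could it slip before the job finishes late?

0

R→N→E→H = 7+9+8+2 = 26 sets the makespan at 26 days.
R finishes as early as 7 and must finish by 7.
So R can slip 7 − 7 = 0 days.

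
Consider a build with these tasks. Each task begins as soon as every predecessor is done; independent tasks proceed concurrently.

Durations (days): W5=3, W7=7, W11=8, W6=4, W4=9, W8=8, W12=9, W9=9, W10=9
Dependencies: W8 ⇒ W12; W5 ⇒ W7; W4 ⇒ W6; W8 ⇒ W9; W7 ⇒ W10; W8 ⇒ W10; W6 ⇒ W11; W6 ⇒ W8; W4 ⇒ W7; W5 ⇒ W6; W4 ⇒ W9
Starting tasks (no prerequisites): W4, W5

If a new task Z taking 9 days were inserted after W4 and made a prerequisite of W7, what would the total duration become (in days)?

Originally the job takes 30 days.
With Z inserted, W7 now waits for max(W4, W5, Z).
New critical path: W4→Z→W7→W10 = 9+9+7+9 = 34 ⇒ 34 days.

34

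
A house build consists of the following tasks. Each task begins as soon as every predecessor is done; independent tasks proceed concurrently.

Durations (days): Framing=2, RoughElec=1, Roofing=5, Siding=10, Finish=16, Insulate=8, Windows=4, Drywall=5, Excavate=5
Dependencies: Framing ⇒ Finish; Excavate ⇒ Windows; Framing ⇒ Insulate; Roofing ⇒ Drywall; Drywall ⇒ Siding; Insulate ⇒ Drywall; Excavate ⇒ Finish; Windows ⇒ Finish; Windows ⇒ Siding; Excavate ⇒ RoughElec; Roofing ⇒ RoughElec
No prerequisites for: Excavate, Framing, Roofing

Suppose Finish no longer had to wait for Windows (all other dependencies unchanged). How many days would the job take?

Original critical path: Excavate→Windows→Finish = 5+4+16 = 25 ⇒ 25 days.
Without Windows→Finish, Finish's earliest start moves from 9 to 5.
After: Framing→Insulate→Drywall→Siding = 2+8+5+10 = 25 → 25 days.

25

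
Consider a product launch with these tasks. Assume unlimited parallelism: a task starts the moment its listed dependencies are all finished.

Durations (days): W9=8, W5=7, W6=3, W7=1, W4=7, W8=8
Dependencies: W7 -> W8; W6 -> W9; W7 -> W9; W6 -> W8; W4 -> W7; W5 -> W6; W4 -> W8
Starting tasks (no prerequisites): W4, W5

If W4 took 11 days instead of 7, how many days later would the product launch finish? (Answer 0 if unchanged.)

2

Baseline: W5→W6→W8 = 7+3+8 = 18 → 18 days.
W4 has 2 days of float (longest path through it is 16).
The binding chain switches to W4→W7→W8 = 11+1+8 = 20; finish 20 days.
Change in finish: 20 − 18 = +2 days.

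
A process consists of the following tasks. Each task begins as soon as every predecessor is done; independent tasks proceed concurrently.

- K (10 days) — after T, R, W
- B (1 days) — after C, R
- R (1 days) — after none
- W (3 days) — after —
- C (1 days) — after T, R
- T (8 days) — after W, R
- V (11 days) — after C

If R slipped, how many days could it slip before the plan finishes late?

W→T→C→V = 3+8+1+11 = 23 sets the makespan at 23 days.
The longest chain containing R totals 21 days.
Slack of R = 2 − 0 = 2 days.

2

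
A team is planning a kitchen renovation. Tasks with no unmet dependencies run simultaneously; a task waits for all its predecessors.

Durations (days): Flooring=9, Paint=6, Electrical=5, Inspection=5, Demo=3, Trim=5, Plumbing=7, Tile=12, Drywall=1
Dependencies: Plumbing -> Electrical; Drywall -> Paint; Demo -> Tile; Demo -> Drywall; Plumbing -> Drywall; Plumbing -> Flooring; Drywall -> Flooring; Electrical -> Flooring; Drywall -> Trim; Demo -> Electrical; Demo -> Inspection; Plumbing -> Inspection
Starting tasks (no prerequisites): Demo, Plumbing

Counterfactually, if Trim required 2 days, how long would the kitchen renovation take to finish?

Baseline: Plumbing→Electrical→Flooring = 7+5+9 = 21 → 21 days.
Trim is off the critical path — its longest chain is 13 days, giving 8 of slack.
That remains the longest chain; total 21 days.

21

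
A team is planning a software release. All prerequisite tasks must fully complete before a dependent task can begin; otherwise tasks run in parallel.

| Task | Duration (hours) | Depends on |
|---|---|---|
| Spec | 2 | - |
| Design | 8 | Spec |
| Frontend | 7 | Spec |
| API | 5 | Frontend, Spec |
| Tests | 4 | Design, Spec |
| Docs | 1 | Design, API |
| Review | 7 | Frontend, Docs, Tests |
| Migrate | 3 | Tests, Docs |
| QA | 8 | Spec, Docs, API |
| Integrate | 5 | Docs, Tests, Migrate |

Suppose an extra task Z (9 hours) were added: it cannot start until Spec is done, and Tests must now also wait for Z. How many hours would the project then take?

Originally the project takes 23 hours.
With Z inserted, Tests now waits for max(Design, Spec, Z).
New critical path: Spec→Z→Tests→Migrate→Integrate = 2+9+4+3+5 = 23 ⇒ 23 hours.

23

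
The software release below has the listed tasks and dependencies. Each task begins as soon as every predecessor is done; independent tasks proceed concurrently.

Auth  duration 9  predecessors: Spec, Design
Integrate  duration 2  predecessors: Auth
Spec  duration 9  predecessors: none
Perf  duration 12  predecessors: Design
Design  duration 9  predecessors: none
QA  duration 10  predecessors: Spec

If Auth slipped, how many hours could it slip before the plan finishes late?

Critical path: Design→Perf = 9+12 = 21, so the finish is 21 hours.
Auth finishes as early as 18 and must finish by 19.
Slack of Auth = 10 − 9 = 1 hour.

1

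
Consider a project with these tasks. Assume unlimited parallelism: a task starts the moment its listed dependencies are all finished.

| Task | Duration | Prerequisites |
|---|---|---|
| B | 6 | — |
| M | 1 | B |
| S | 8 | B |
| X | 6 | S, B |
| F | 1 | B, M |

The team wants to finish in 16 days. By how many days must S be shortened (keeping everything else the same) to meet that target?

4

Current finish: 20 days; target: 16.
S is on every critical path, so each day cut from S cuts the finish by one (this holds down to a finish of 13).
Need 20 − 16 = 4 days off S → S becomes 4 days, finish becomes 16.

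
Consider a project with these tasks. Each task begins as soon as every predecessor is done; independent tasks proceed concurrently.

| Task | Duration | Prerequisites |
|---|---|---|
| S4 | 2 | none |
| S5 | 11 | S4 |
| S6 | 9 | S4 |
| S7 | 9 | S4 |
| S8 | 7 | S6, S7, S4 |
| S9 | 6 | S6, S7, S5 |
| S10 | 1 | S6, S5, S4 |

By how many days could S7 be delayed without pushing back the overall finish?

1

The longest chain is S4→S5→S9 = 2+11+6 = 19; overall finish 19 days.
S7 finishes as early as 11 and must finish by 12.
Slack of S7 = 3 − 2 = 1 day.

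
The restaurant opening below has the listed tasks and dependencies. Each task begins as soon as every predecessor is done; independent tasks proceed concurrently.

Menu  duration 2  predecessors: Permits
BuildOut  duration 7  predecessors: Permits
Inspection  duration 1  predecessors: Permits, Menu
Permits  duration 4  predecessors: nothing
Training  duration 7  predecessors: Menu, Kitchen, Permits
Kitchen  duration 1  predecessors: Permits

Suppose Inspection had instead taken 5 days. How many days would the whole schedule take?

13

Baseline: Permits→Menu→Training = 4+2+7 = 13 → 13 days.
Inspection has 6 days of float (longest path through it is 7).
The critical path is still Permits→Menu→Training; finish is now 13 days.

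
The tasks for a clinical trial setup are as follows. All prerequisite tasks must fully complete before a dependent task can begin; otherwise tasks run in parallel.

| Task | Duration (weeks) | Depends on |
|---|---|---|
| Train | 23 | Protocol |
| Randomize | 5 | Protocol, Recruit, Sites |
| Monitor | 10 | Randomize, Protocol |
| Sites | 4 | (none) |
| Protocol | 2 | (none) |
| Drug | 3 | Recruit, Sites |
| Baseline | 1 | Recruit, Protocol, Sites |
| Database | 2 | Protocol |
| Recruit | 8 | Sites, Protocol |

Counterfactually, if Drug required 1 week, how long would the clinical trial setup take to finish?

Critical path before the change: Sites→Recruit→Randomize→Monitor = 4+8+5+10 = 27 giving 27 weeks.
Drug is off the critical path — its longest chain is 15 weeks, giving 12 of slack.
That remains the longest chain; total 27 weeks.

27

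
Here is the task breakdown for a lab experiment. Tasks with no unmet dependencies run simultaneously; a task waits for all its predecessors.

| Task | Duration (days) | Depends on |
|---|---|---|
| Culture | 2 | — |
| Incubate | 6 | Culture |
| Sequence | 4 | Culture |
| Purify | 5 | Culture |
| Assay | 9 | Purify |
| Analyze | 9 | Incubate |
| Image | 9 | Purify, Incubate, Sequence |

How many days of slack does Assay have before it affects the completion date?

1

The longest chain is Culture→Incubate→Analyze = 2+6+9 = 17; overall finish 17 days.
Assay finishes as early as 16 and must finish by 17.
Slack of Assay = 8 − 7 = 1 day.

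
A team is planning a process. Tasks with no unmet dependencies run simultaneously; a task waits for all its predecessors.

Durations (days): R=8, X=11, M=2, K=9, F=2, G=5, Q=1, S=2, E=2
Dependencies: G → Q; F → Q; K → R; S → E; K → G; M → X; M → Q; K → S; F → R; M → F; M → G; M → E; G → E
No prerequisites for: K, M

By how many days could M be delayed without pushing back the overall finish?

4

Critical path: K→R = 9+8 = 17, so the finish is 17 days.
The longest chain containing M totals 13 days.
Float = 17 − 13 = 4.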